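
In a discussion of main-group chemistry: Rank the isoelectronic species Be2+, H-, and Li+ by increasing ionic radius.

All of these have 2 electrons, so size is governed by nuclear charge alone: the more protons, the stronger the pull on the same electron cloud, and the smaller the ion.
Nuclear charges: Be2+ (Z=4), Li+ (Z=3), H- (Z=1).
Smallest to largest: Be2+ < Li+ < H-.

Be2+ < Li+ < H-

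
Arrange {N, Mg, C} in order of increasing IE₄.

C, N, Mg

The fourth ionization energy removes an electron from the +3 ion. For each element: N³⁺ still has 2 valence electrons; Mg³⁺ is already 1 electron into the core; C³⁺ still has 1 valence electron.
Core electrons are held far more tightly than valence electrons, so Mg tops the IE_4 order.
Valence configurations: N³⁺ [He]2s², C³⁺ [He]2s¹.
The numbers (kJ/mol): N 7475, Mg 10543, C 6223.
So the fourth ionization energies run C < N < Mg.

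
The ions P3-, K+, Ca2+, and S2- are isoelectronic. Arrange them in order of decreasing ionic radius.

P3-, S2-, K+, Ca2+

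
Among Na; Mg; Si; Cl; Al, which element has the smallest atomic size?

Cl

Na is in period 3, group 1; Mg is in period 3, group 2; Al is in period 3, group 13; Si is in period 3, group 14; Cl is in period 3, group 17.
Moving right in a period, electrons are added to the same shell under a stronger nuclear pull, so atoms get smaller; moving down, a new shell is opened and atoms get larger.
All lie in period 3, so atomic radius increases right to left.
The smallest atomic size among these belongs to Cl.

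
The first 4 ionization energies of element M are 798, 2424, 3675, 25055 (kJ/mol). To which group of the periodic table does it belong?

Look for the largest jump between consecutive ionization energies: IE4/IE3 ≈ 6.8, far larger than any earlier ratio.
That jump marks the point where a core electron is being removed. So the atom has 3 valence electrons.
A main-group element with 3 valence electrons is in group 13.

Group 13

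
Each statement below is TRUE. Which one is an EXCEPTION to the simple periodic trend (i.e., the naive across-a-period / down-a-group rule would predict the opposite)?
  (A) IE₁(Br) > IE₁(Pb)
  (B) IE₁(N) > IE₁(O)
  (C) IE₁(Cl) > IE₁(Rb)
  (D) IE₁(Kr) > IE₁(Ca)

The general trend: first ionization energy increases across a period and decreases down a group.
(A) Br (period 4, group 17) vs Pb (period 6, group 14): the stated order agrees with the simple trend.
(B) N (period 2, group 15) vs O (period 2, group 16): the stated order contradicts the simple trend.
(C) Cl (period 3, group 17) vs Rb (period 5, group 1): the stated order agrees with the simple trend.
(D) Kr (period 4, group 18) vs Ca (period 4, group 2): the stated order agrees with the simple trend.
The exception is (B): pairing an electron in O's 2p⁴ costs repulsion energy, so O ionizes more easily than half-filled N (2p³).

(B)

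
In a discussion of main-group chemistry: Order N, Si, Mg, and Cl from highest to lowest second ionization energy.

N > Cl > Si > Mg

IE_2 is the cost of taking one more electron from the +1 cation: N⁺ still has 4 valence electrons; Si⁺ still has 3 valence electrons; Mg⁺ still has 1 valence electron; Cl⁺ still has 6 valence electrons.
All are still removing valence electrons, so compare the +1 ions as you would atoms: IE_2 generally rises across a period (higher Z_eff) and falls down a group (larger shell), subject to the usual subshell exceptions.
Valence configurations: N⁺ [He]2s²2p², Si⁺ [Ne]3s²3p¹, Mg⁺ [Ne]3s¹, Cl⁺ [Ne]3s²3p⁴.
Approximate IE_2 values (kJ/mol): N 2856, Si 1577, Mg 1451, Cl 2298.
Hence IE_2: Mg < Si < Cl < N.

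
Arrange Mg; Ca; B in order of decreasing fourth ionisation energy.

B > Mg > Ca

Consider each +3 ion: Mg³⁺ is already 1 electron into the core; Ca³⁺ is already 1 electron into the core; B³⁺ is the bare [He] core.
All of these are removing an electron from a noble-gas core or deeper; the smaller core (lower principal quantum number) is held far more tightly, and within a period the higher nuclear charge binds the same core more tightly.
Tabulated IE_4 (kJ/mol): Mg 10543, Ca 6491, B 25026.
Overall IE_4 order: Ca < Mg < B.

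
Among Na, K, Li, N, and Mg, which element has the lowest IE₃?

Consider each +2 ion: Na²⁺ is already 1 electron into the core; K²⁺ is already 1 electron into the core; Li²⁺ is already 1 electron into the core; N²⁺ still has 3 valence electrons; Mg²⁺ is the bare [Ne] core.
Usually core removal costs more than valence removal, but here the competition is close: a tightly held n=2 valence electron can cost more to remove than an n=3 core electron, so the actual values have to decide it.
The numbers (kJ/mol): Na 6910, K 4420, Li 11815, N 4578, Mg 7733.
So the third ionization energies run K < N < Na < Mg < Li.

K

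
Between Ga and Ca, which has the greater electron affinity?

Ga

Ca is in period 4, group 2; Ga is in period 4, group 13.
Electron affinity generally becomes more exothermic across a period toward the halogens and less exothermic down a group.
All lie in period 4, so electron affinity increases left to right.
So Ga has the greater electron affinity (Ga > Ca).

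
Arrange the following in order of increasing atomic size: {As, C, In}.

C < As < In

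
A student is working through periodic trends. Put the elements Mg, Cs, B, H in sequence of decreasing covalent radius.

H is in period 1, group 1; B is in period 2, group 13; Mg is in period 3, group 2; Cs is in period 6, group 1.
Atomic radius shrinks across a period as nuclear charge pulls the same shell inward, and grows down a group as new shells are added.
These span different periods and groups, so the two trends combine.
B > H: period and group pull opposite ways; the down-group shift dominates (85 vs 32 pm).
Mg > B: relative to B, both the across-period and down-group shifts push Mg's atomic radius up.
Cs > Mg: both effects reinforce here, so Cs is clearly the larger of the two.
Approximate values (pm): H 32, B 85, Mg 139, Cs 232.
So from largest to smallest: Cs > Mg > B > H.

Cs, Mg, B, H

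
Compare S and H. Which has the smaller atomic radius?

H is in period 1, group 1; S is in period 3, group 16.
Across a period the added protons contract the valence shell; down a group each new principal shell makes the atom larger.
Here both period and group differ, so the two effects have to be weighed against each other.
S > H: period and group pull opposite ways; the down-group shift dominates (103 vs 32 pm).
Tabulated atomic radius (pm): H 32, S 103.
So H has the smaller atomic radius (H < S).

H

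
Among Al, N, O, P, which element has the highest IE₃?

O

Consider each +2 ion: Al²⁺ still has 1 valence electron; N²⁺ still has 3 valence electrons; O²⁺ still has 4 valence electrons; P²⁺ still has 3 valence electrons.
All are still removing valence electrons, so compare the +2 ions as you would atoms: IE_3 generally rises across a period (higher Z_eff) and falls down a group (larger shell), subject to the usual subshell exceptions.
Valence configurations: Al²⁺ [Ne]3s¹, N²⁺ [He]2s²2p¹, O²⁺ [He]2s²2p², P²⁺ [Ne]3s²3p¹.
Approximate IE_3 values (kJ/mol): Al 2745, N 4578, O 5300, P 2914.
Overall IE_3 order: Al < P < N < O.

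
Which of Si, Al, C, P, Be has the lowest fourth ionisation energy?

Si

After 3 electrons have been removed, what remains? Si³⁺ still has 1 valence electron; Al³⁺ is the bare [Ne] core; C³⁺ still has 1 valence electron; P³⁺ still has 2 valence electrons; Be³⁺ is already 1 electron into the core.
Pulling an electron out of a noble-gas core costs far more than removing a remaining valence electron, so Al and Be sit at the high end of IE_4.
Valence configurations: Si³⁺ [Ne]3s¹, C³⁺ [He]2s¹, P³⁺ [Ne]3s².
Tabulated IE_4 (kJ/mol): Si 4356, Al 11577, C 6223, P 4964, Be 21007.
Hence IE_4: Si < P < C < Al < Be.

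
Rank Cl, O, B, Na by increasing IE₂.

Cl < B < O < Na

Consider each +1 ion: Cl⁺ still has 6 valence electrons; O⁺ still has 5 valence electrons; B⁺ still has 2 valence electrons; Na⁺ is the bare [Ne] core.
Pulling an electron out of a noble-gas core costs far more than removing a remaining valence electron, so Na sits at the high end of IE_2.
Valence configurations: Cl⁺ [Ne]3s²3p⁴, O⁺ [He]2s²2p³, B⁺ [He]2s².
Tabulated IE_2 (kJ/mol): Cl 2298, O 3388, B 2427, Na 4562.
Overall IE_2 order: Cl < B < O < Na.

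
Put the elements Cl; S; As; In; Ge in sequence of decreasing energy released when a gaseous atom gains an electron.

S is in period 3, group 16; Cl is in period 3, group 17; Ge is in period 4, group 14; As is in period 4, group 15; In is in period 5, group 13.
Adding an electron releases more energy for atoms nearer the top right (short of the noble gases).
Neither a single period nor a single group — weigh both effects.
As > In: both effects reinforce here, so As is clearly the higher of the two.
Ge > As: this pair runs against the simple trend — see the exception note.
S > Ge: relative to Ge, both the across-period and down-group shifts push S's electron affinity up.
Cl > S: Cl lies to the right of S in period 3, so the across-period effect alone puts Cl higher.
Note the exception: Ge has a higher electron affinity than As, contrary to the simple trend — adding an electron to As's half-filled 4p³ is unfavourable, so Ge (4p²) has the more exothermic EA.
For reference (kJ/mol): S 200, Cl 349, Ge 119, As 78, In 29.
So from highest to lowest: Cl > S > Ge > As > In.

Cl, S, Ge, As, In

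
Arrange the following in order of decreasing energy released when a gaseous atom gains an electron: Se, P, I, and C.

I > Se > C > P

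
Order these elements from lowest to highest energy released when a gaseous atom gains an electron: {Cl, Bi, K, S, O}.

K, Bi, O, S, Cl

O is in period 2, group 16; S is in period 3, group 16; Cl is in period 3, group 17; K is in period 4, group 1; Bi is in period 6, group 15.
Adding an electron releases more energy for atoms nearer the top right (short of the noble gases).
Neither a single period nor a single group — weigh both effects.
Bi > K: period and group pull opposite ways; the across-period shift dominates (91 vs 48 kJ/mol).
O > Bi: both effects reinforce here, so O is clearly the higher of the two.
S > O: this pair runs against the simple trend — see the exception note.
Cl > S: both are in period 3; the period trend gives Cl the larger value.
Note the exception: S has a higher electron affinity than O, contrary to the simple trend — the compact 2p subshell of O repels the added electron more than S's larger 3p does.
Tabulated electron affinity (kJ/mol): O 141, S 200, Cl 349, K 48, Bi 91.
So from lowest to highest: K < Bi < O < S < Cl.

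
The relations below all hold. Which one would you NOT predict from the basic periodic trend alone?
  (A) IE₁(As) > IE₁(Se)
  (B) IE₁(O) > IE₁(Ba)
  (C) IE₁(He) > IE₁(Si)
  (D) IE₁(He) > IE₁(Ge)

(A)

The general trend: first ionization energy increases across a period and decreases down a group.
(A) As (period 4, group 15) vs Se (period 4, group 16): the stated order contradicts the simple trend.
(B) O (period 2, group 16) vs Ba (period 6, group 2): the stated order agrees with the simple trend.
(C) He (period 1, group 18) vs Si (period 3, group 14): the stated order agrees with the simple trend.
(D) He (period 1, group 18) vs Ge (period 4, group 14): the stated order agrees with the simple trend.
The exception is (A): Se (4p⁴) ionizes more easily than half-filled As (4p³).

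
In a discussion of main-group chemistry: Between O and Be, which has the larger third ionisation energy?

The third ionization energy removes an electron from the +2 ion. For each element: O²⁺ still has 4 valence electrons; Be²⁺ is the bare [He] core.
Pulling an electron out of a noble-gas core costs far more than removing a remaining valence electron, so Be sits at the high end of IE_3.
Approximate IE_3 values (kJ/mol): O 5300, Be 14849.
So the third ionization energies run O < Be.

Be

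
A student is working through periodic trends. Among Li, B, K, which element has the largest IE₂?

Li

The second ionization energy removes an electron from the +1 ion. For each element: Li⁺ is the bare [He] core; B⁺ still has 2 valence electrons; K⁺ is the bare [Ar] core.
Pulling an electron out of a noble-gas core costs far more than removing a remaining valence electron, so K and Li sit at the high end of IE_2.
Approximate IE_2 values (kJ/mol): Li 7298, B 2427, K 3052.
So the second ionization energies run B < K < Li.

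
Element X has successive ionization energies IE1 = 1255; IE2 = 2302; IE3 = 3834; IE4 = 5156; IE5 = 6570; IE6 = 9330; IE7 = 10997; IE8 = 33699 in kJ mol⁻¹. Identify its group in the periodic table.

Group 17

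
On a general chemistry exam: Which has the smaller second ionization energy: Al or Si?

Si

The second ionization energy removes an electron from the +1 ion. For each element: Al⁺ still has 2 valence electrons; Si⁺ still has 3 valence electrons.
All are still removing valence electrons, so compare the +1 ions as you would atoms: IE_2 generally rises across a period (higher Z_eff) and falls down a group (larger shell), subject to the usual subshell exceptions.
Valence configurations: Al⁺ [Ne]3s², Si⁺ [Ne]3s²3p¹.
Si⁺ loses a lone 3p electron whereas Al⁺ must break into a filled 3s² pair, so IE_2(Al) > IE_2(Si) even though Si has the higher nuclear charge.
The numbers (kJ/mol): Al 1817, Si 1577.
So the second ionization energies run Si < Al.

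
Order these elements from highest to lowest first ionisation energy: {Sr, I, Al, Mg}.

Across a period the outer electron is held more tightly (higher IE₁); down a group it sits in a higher shell, more shielded, and comes off more easily.
These span different periods and groups, so the two trends combine.
Al > Sr: relative to Sr, both the across-period and down-group shifts push Al's first ionization energy up.
Mg > Al: this pair runs against the simple trend — see the exception note.
I > Mg: the two effects oppose for this pair; the across-period effect wins (1008 vs 738 kJ/mol).
Note the exception: Mg has a higher first ionization energy than Al, contrary to the simple trend — Al's single 3p electron is easier to remove than one from Mg's filled 3s².
For reference (kJ/mol): Mg 738, Al 578, Sr 550, I 1008.
So from highest to lowest: I > Mg > Al > Sr.

I > Mg > Al > Sr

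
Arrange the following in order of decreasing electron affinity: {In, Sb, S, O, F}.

F > S > O > Sb > In

EA tends to increase across a period and decrease down a group, though the pattern is less regular than for IE or radius.
Neither a single period nor a single group — weigh both effects.
Sb > In: Sb lies to the right of In in period 5, so the across-period effect alone puts Sb higher.
O > Sb: both effects reinforce here, so O is clearly the higher of the two.
S > O: this pair runs against the simple trend — see the exception note.
F > S: both effects reinforce here, so F is clearly the higher of the two.
Note the exception: S has a higher electron affinity than O, contrary to the simple trend — the compact 2p subshell of O repels the added electron more than S's larger 3p does.
For reference (kJ/mol): O 141, F 328, S 200, In 29, Sb 103.
So from highest to lowest: F > S > O > Sb > In.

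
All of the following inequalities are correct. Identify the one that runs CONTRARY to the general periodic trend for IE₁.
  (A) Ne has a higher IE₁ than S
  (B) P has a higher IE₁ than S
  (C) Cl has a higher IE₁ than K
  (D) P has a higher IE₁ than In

(B)

The general trend: IE₁ increases across a period and decreases down a group.
(A) Ne (period 2, group 18) vs S (period 3, group 16): the stated order agrees with the simple trend.
(B) P (period 3, group 15) vs S (period 3, group 16): the stated order contradicts the simple trend.
(C) Cl (period 3, group 17) vs K (period 4, group 1): the stated order agrees with the simple trend.
(D) P (period 3, group 15) vs In (period 5, group 13): the stated order agrees with the simple trend.
The exception is (B): S (3p⁴) ionizes more easily than half-filled P (3p³) because the paired 3p electron in S is pushed out by e⁻–e⁻ repulsion.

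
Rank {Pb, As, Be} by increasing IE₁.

Pb, Be, As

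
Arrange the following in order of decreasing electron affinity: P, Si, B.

B is in period 2, group 13; Si is in period 3, group 14; P is in period 3, group 15.
Adding an electron releases more energy for atoms nearer the top right (short of the noble gases).
Neither a single period nor a single group — weigh both effects.
P > B: the two effects oppose for this pair; the across-period effect wins (72 vs 27 kJ/mol).
Si > P: this pair runs against the simple trend — see the exception note.
Note the exception: Si has a higher electron affinity than P, contrary to the simple trend — adding an electron to P's half-filled 3p³ is unfavourable, so Si (3p²) has the more exothermic EA.
Tabulated electron affinity (kJ/mol): B 27, Si 134, P 72.
So from highest to lowest: Si > P > B.

Si > P > B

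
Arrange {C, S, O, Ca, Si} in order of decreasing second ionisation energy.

After 1 electron has been removed, what remains? C⁺ still has 3 valence electrons; S⁺ still has 5 valence electrons; O⁺ still has 5 valence electrons; Ca⁺ still has 1 valence electron; Si⁺ still has 3 valence electrons.
All are still removing valence electrons, so compare the +1 ions as you would atoms: IE_2 generally rises across a period (higher Z_eff) and falls down a group (larger shell), subject to the usual subshell exceptions.
Valence configurations: C⁺ [He]2s²2p¹, S⁺ [Ne]3s²3p³, O⁺ [He]2s²2p³, Ca⁺ [Ar]4s¹, Si⁺ [Ne]3s²3p¹.
Approximate IE_2 values (kJ/mol): C 2353, S 2252, O 3388, Ca 1145, Si 1577.
Overall IE_2 order: Ca < Si < S < C < O.

O > C > S > Si > Ca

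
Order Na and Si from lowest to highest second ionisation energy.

Consider each +1 ion: Na⁺ is the bare [Ne] core; Si⁺ still has 3 valence electrons.
Pulling an electron out of a noble-gas core costs far more than removing a remaining valence electron, so Na sits at the high end of IE_2.
The numbers (kJ/mol): Na 4562, Si 1577.
Overall IE_2 order: Si < Na.

Si < Na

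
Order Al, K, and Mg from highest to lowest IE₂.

Consider each +1 ion: Al⁺ still has 2 valence electrons; K⁺ is the bare [Ar] core; Mg⁺ still has 1 valence electron.
Core electrons are held far more tightly than valence electrons, so K tops the IE_2 order.
Valence configurations: Al⁺ [Ne]3s², Mg⁺ [Ne]3s¹.
Tabulated IE_2 (kJ/mol): Al 1817, K 3052, Mg 1451.
Putting it together, IE_2: Mg < Al < K.

K > Al > Mg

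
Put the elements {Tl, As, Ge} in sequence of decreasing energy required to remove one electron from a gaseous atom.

As > Ge > Tl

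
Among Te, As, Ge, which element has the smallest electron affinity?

Ge is in period 4, group 14; As is in period 4, group 15; Te is in period 5, group 16.
EA tends to increase across a period and decrease down a group, though the pattern is less regular than for IE or radius.
Here both period and group differ, so the two effects have to be weighed against each other.
Ge > As: this pair runs against the simple trend — see the exception note.
Te > Ge: the two effects oppose for this pair; the across-period effect wins (190 vs 119 kJ/mol).
Note the exception: Ge has a higher electron affinity than As, contrary to the simple trend — adding an electron to As's half-filled 4p³ is unfavourable, so Ge (4p²) has the more exothermic EA.
Approximate values (kJ/mol): Ge 119, As 78, Te 190.
The smallest electron affinity among these belongs to As.

As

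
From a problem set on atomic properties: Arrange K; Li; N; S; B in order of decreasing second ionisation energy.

Li > K > N > B > S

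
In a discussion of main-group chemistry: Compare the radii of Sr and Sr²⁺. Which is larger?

Sr

Forming Sr²⁺ removes 2 electrons from Sr. Fewer electrons for the same nuclear charge means less shielding and a higher Z_eff on the remaining electrons, and for main-group metals the entire outer shell is lost.
A cation is smaller than its parent atom: Sr²⁺ < Sr.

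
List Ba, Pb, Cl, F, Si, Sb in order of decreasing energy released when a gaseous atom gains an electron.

Cl > F > Si > Sb > Pb > Ba

F is in period 2, group 17; Si is in period 3, group 14; Cl is in period 3, group 17; Sb is in period 5, group 15; Ba is in period 6, group 2; Pb is in period 6, group 14.
Electron affinity generally becomes more exothermic across a period toward the halogens and less exothermic down a group.
These span different periods and groups, so the two trends combine.
Pb > Ba: Pb lies to the right of Ba in period 6, so the across-period effect alone puts Pb higher.
Sb > Pb: both effects reinforce here, so Sb is clearly the higher of the two.
Si > Sb: period and group pull opposite ways; the down-group shift dominates (134 vs 103 kJ/mol).
F > Si: relative to Si, both the across-period and down-group shifts push F's electron affinity up.
Cl > F: this pair runs against the simple trend — see the exception note.
Note the exception: Cl has a higher electron affinity than F, contrary to the simple trend — F's small 2p subshell makes the incoming electron feel strong e⁻–e⁻ repulsion, so Cl actually releases more energy on gaining an electron.
Tabulated electron affinity (kJ/mol): F 328, Si 134, Cl 349, Sb 103, Ba 14, Pb 35.
So from highest to lowest: Cl > F > Si > Sb > Pb > Ba.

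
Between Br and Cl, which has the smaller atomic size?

Cl is in period 3, group 17; Br is in period 4, group 17.
Atomic radius shrinks across a period as nuclear charge pulls the same shell inward, and grows down a group as new shells are added.
All are in group 17, so atomic radius increases down the group.
So Cl has the smaller atomic size (Cl < Br).

Cl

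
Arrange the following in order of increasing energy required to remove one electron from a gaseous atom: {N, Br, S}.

S < Br < N

N is in period 2, group 15; S is in period 3, group 16; Br is in period 4, group 17.
First ionization energy rises across a period (greater Z_eff holds electrons more tightly) and falls down a group (valence electrons are farther from the nucleus).
These sit on a diagonal, where the across-period and down-group effects partly cancel.
Br > S: the two effects oppose for this pair; the across-period effect wins (1140 vs 1000 kJ/mol).
N > Br: the two effects oppose for this pair; the down-group effect wins (1402 vs 1140 kJ/mol).
Approximate values (kJ/mol): N 1402, S 1000, Br 1140.
So from lowest to highest: S < Br < N.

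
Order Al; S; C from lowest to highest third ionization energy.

The third ionization energy removes an electron from the +2 ion. For each element: Al²⁺ still has 1 valence electron; S²⁺ still has 4 valence electrons; C²⁺ still has 2 valence electrons.
All are still removing valence electrons, so compare the +2 ions as you would atoms: IE_3 generally rises across a period (higher Z_eff) and falls down a group (larger shell), subject to the usual subshell exceptions.
Valence configurations: Al²⁺ [Ne]3s¹, S²⁺ [Ne]3s²3p², C²⁺ [He]2s².
The numbers (kJ/mol): Al 2745, S 3357, C 4620.
Hence IE_3: Al < S < C.

Al, S, C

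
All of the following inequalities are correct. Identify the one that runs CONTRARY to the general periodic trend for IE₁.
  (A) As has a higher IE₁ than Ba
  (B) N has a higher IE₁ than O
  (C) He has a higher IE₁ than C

The general trend: IE₁ increases across a period and decreases down a group.
(A) As (period 4, group 15) vs Ba (period 6, group 2): the stated order agrees with the simple trend.
(B) N (period 2, group 15) vs O (period 2, group 16): the stated order contradicts the simple trend.
(C) He (period 1, group 18) vs C (period 2, group 14): the stated order agrees with the simple trend.
The exception is (B): pairing an electron in O's 2p⁴ costs repulsion energy, so O ionizes more easily than half-filled N (2p³).

(B)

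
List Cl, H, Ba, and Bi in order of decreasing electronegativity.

Cl, H, Bi, Ba

H is in period 1, group 1; Cl is in period 3, group 17; Ba is in period 6, group 2; Bi is in period 6, group 15.
EN rises left→right (higher Z_eff, smaller atoms) and falls top→bottom (larger, more shielded atoms).
These span different periods and groups, so the two trends combine.
Bi > Ba: both are in period 6; the period trend gives Bi the larger value.
H > Bi: period and group pull opposite ways; the down-group shift dominates (2.20 vs 2.02).
Cl > H: the two effects oppose for this pair; the across-period effect wins (3.16 vs 2.20).
Approximate values (Pauling): H 2.20, Cl 3.16, Ba 0.89, Bi 2.02.
So from highest to lowest: Cl > H > Bi > Ba.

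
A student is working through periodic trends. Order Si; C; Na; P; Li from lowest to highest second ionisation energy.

Si < P < C < Na < Li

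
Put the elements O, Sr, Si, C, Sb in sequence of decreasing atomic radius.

C is in period 2, group 14; O is in period 2, group 16; Si is in period 3, group 14; Sr is in period 5, group 2; Sb is in period 5, group 15.
Moving right in a period, electrons are added to the same shell under a stronger nuclear pull, so atoms get smaller; moving down, a new shell is opened and atoms get larger.
Here both period and group differ, so the two effects have to be weighed against each other.
C > O: both are in period 2; the period trend gives C the larger value.
Si > C: Si sits below C in group 14, so the down-group effect alone puts Si larger.
Sb > Si: period and group pull opposite ways; the down-group shift dominates (140 vs 116 pm).
Sr > Sb: both are in period 5; the period trend gives Sr the larger value.
Approximate values (pm): C 75, O 63, Si 116, Sr 185, Sb 140.
So from largest to smallest: Sr > Sb > Si > C > O.

Sr > Sb > Si > C > O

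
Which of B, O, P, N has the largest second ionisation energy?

O

The second ionization energy removes an electron from the +1 ion. For each element: B⁺ still has 2 valence electrons; O⁺ still has 5 valence electrons; P⁺ still has 4 valence electrons; N⁺ still has 4 valence electrons.
All are still removing valence electrons, so compare the +1 ions as you would atoms: IE_2 generally rises across a period (higher Z_eff) and falls down a group (larger shell), subject to the usual subshell exceptions.
Valence configurations: B⁺ [He]2s², O⁺ [He]2s²2p³, P⁺ [Ne]3s²3p², N⁺ [He]2s²2p².
Approximate IE_2 values (kJ/mol): B 2427, O 3388, P 1907, N 2856.
Hence IE_2: P < B < N < O.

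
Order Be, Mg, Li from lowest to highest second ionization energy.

Mg, Be, Li

The second ionization energy removes an electron from the +1 ion. For each element: Be⁺ still has 1 valence electron; Mg⁺ still has 1 valence electron; Li⁺ is the bare [He] core.
Pulling an electron out of a noble-gas core costs far more than removing a remaining valence electron, so Li sits at the high end of IE_2.
Valence configurations: Be⁺ [He]2s¹, Mg⁺ [Ne]3s¹.
Tabulated IE_2 (kJ/mol): Be 1757, Mg 1451, Li 7298.
Overall IE_2 order: Mg < Be < Li.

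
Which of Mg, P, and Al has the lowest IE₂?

The second ionization energy removes an electron from the +1 ion. For each element: Mg⁺ still has 1 valence electron; P⁺ still has 4 valence electrons; Al⁺ still has 2 valence electrons.
All are still removing valence electrons, so compare the +1 ions as you would atoms: IE_2 generally rises across a period (higher Z_eff) and falls down a group (larger shell), subject to the usual subshell exceptions.
Valence configurations: Mg⁺ [Ne]3s¹, P⁺ [Ne]3s²3p², Al⁺ [Ne]3s².
Approximate IE_2 values (kJ/mol): Mg 1451, P 1907, Al 1817.
Overall IE_2 order: Mg < Al < P.

Mg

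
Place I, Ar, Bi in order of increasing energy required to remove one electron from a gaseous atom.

Removing the outermost electron gets harder across a period and easier down a group.
Neither a single period nor a single group — weigh both effects.
I > Bi: relative to Bi, both the across-period and down-group shifts push I's first ionization energy up.
Ar > I: relative to I, both the across-period and down-group shifts push Ar's first ionization energy up.
Approximate values (kJ/mol): Ar 1521, I 1008, Bi 703.
So from lowest to highest: Bi < I < Ar.

Bi < I < Ar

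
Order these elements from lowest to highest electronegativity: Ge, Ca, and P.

P is in period 3, group 15; Ca is in period 4, group 2; Ge is in period 4, group 14.
Electronegativity increases across a period and decreases down a group, tracking effective nuclear charge and atomic size.
Neither a single period nor a single group — weigh both effects.
Ge > Ca: both are in period 4; the period trend gives Ge the larger value.
P > Ge: both effects reinforce here, so P is clearly the higher of the two.
Tabulated electronegativity (Pauling): P 2.19, Ca 1.00, Ge 2.01.
So from lowest to highest: Ca < Ge < P.

Ca, Ge, P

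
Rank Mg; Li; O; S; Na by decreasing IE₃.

Li > Mg > Na > O > S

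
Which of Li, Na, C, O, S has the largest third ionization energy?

The third ionization energy removes an electron from the +2 ion. For each element: Li²⁺ is already 1 electron into the core; Na²⁺ is already 1 electron into the core; C²⁺ still has 2 valence electrons; O²⁺ still has 4 valence electrons; S²⁺ still has 4 valence electrons.
Breaking into a closed-shell core is much more expensive than removing a leftover valence electron — Na and Li have the largest IE_3 here.
Valence configurations: C²⁺ [He]2s², O²⁺ [He]2s²2p², S²⁺ [Ne]3s²3p².
Tabulated IE_3 (kJ/mol): Li 11815, Na 6910, C 4620, O 5300, S 3357.
Overall IE_3 order: S < C < O < Na < Li.

Li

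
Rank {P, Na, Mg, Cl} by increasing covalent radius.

Cl < P < Mg < Na

Na is in period 3, group 1; Mg is in period 3, group 2; P is in period 3, group 15; Cl is in period 3, group 17.
Moving right in a period, electrons are added to the same shell under a stronger nuclear pull, so atoms get smaller; moving down, a new shell is opened and atoms get larger.
All lie in period 3, so atomic radius increases right to left.
So from smallest to largest: Cl < P < Mg < Na.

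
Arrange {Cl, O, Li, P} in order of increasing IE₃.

IE_3 is the cost of taking one more electron from the +2 cation: Cl²⁺ still has 5 valence electrons; O²⁺ still has 4 valence electrons; Li²⁺ is already 1 electron into the core; P²⁺ still has 3 valence electrons.
Core electrons are held far more tightly than valence electrons, so Li tops the IE_3 order.
Valence configurations: Cl²⁺ [Ne]3s²3p³, O²⁺ [He]2s²2p², P²⁺ [Ne]3s²3p¹.
Approximate IE_3 values (kJ/mol): Cl 3822, O 5300, Li 11815, P 2914.
Overall IE_3 order: P < Cl < O < Li.

P < Cl < O < Li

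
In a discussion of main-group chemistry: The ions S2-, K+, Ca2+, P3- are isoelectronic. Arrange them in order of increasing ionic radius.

All of these have 18 electrons, so size is governed by nuclear charge alone: the more protons, the stronger the pull on the same electron cloud, and the smaller the ion.
Nuclear charges: Ca2+ (Z=20), K+ (Z=19), S2- (Z=16), P3- (Z=15).
Smallest to largest: Ca2+ < K+ < S2- < P3-.

Ca2+ < K+ < S2- < P3-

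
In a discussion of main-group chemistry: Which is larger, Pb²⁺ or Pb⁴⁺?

Both ions have Z = 82 protons, but Pb⁴⁺ has lost more electrons, so its remaining electrons feel a larger effective nuclear charge per electron and are pulled in more tightly.
Higher positive charge → smaller ion, so Pb²⁺ > Pb⁴⁺.

Pb²⁺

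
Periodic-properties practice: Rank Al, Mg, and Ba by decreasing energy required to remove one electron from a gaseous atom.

Mg > Al > Ba

Mg is in period 3, group 2; Al is in period 3, group 13; Ba is in period 6, group 2.
Across a period the outer electron is held more tightly (higher IE₁); down a group it sits in a higher shell, more shielded, and comes off more easily.
Here both period and group differ, so the two effects have to be weighed against each other.
Al > Ba: relative to Ba, both the across-period and down-group shifts push Al's first ionization energy up.
Mg > Al: this pair runs against the simple trend — see the exception note.
Note the exception: Mg has a higher first ionization energy than Al, contrary to the simple trend — Al's single 3p electron is easier to remove than one from Mg's filled 3s².
Tabulated first ionization energy (kJ/mol): Mg 738, Al 578, Ba 503.
So from highest to lowest: Mg > Al > Ba.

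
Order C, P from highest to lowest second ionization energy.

C, P

IE_2 is the cost of taking one more electron from the +1 cation: C⁺ still has 3 valence electrons; P⁺ still has 4 valence electrons.
All are still removing valence electrons, so compare the +1 ions as you would atoms: IE_2 generally rises across a period (higher Z_eff) and falls down a group (larger shell), subject to the usual subshell exceptions.
Valence configurations: C⁺ [He]2s²2p¹, P⁺ [Ne]3s²3p².
Approximate IE_2 values (kJ/mol): C 2353, P 1907.
Overall IE_2 order: P < C.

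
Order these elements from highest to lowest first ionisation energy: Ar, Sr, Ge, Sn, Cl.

Removing the outermost electron gets harder across a period and easier down a group.
Here both period and group differ, so the two effects have to be weighed against each other.
Sn > Sr: both are in period 5; the period trend gives Sn the larger value.
Ge > Sn: they share group 14; the group trend gives Ge the larger value.
Cl > Ge: both effects reinforce here, so Cl is clearly the higher of the two.
Ar > Cl: both are in period 3; the period trend gives Ar the larger value.
For reference (kJ/mol): Cl 1251, Ar 1521, Ge 762, Sr 550, Sn 709.
So from highest to lowest: Ar > Cl > Ge > Sn > Sr.

Ar, Cl, Ge, Sn, Sr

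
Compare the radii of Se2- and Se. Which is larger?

Se2-

Forming Se2- adds 2 electrons to Se. More electron–electron repulsion in the same shell, with unchanged nuclear charge, lets the cloud expand.
An anion is larger than its parent atom: Se2- > Se.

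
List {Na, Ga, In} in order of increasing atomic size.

Ga < In < Na

Na is in period 3, group 1; Ga is in period 4, group 13; In is in period 5, group 13.
Moving right in a period, electrons are added to the same shell under a stronger nuclear pull, so atoms get smaller; moving down, a new shell is opened and atoms get larger.
Here both period and group differ, so the two effects have to be weighed against each other.
In > Ga: In sits below Ga in group 13, so the down-group effect alone puts In larger.
Na > In: period and group pull opposite ways; the across-period shift dominates (155 vs 142 pm).
Tabulated atomic radius (pm): Na 155, Ga 124, In 142.
So from smallest to largest: Ga < In < Na.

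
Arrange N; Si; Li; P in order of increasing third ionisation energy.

P < Si < N < Li

After 2 electrons have been removed, what remains? N²⁺ still has 3 valence electrons; Si²⁺ still has 2 valence electrons; Li²⁺ is already 1 electron into the core; P²⁺ still has 3 valence electrons.
Core electrons are held far more tightly than valence electrons, so Li tops the IE_3 order.
Valence configurations: N²⁺ [He]2s²2p¹, Si²⁺ [Ne]3s², P²⁺ [Ne]3s²3p¹.
P²⁺ loses a lone 3p electron whereas Si²⁺ must break into a filled 3s² pair, so IE_3(Si) > IE_3(P) even though P has the higher nuclear charge.
Approximate IE_3 values (kJ/mol): N 4578, Si 3232, Li 11815, P 2914.
So the third ionization energies run P < Si < N < Li.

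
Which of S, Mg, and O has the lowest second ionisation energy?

IE_2 is the cost of taking one more electron from the +1 cation: S⁺ still has 5 valence electrons; Mg⁺ still has 1 valence electron; O⁺ still has 5 valence electrons.
All are still removing valence electrons, so compare the +1 ions as you would atoms: IE_2 generally rises across a period (higher Z_eff) and falls down a group (larger shell), subject to the usual subshell exceptions.
Valence configurations: S⁺ [Ne]3s²3p³, Mg⁺ [Ne]3s¹, O⁺ [He]2s²2p³.
Approximate IE_2 values (kJ/mol): S 2252, Mg 1451, O 3388.
Overall IE_2 order: Mg < S < O.

Mg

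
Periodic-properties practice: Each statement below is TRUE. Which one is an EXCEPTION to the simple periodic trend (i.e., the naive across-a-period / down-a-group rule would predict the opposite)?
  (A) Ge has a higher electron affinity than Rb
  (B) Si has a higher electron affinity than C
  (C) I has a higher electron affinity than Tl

The general trend: electron affinity increases across a period and decreases down a group.
(A) Ge (period 4, group 14) vs Rb (period 5, group 1): the stated order agrees with the simple trend.
(B) Si (period 3, group 14) vs C (period 2, group 14): the stated order contradicts the simple trend.
(C) I (period 5, group 17) vs Tl (period 6, group 13): the stated order agrees with the simple trend.
The exception is (B): Si's larger, more diffuse 3p orbitals accept an added electron slightly more readily than C's compact 2p.

(B)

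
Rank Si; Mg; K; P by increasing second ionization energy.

Mg < Si < P < K

After 1 electron has been removed, what remains? Si⁺ still has 3 valence electrons; Mg⁺ still has 1 valence electron; K⁺ is the bare [Ar] core; P⁺ still has 4 valence electrons.
Pulling an electron out of a noble-gas core costs far more than removing a remaining valence electron, so K sits at the high end of IE_2.
Valence configurations: Si⁺ [Ne]3s²3p¹, Mg⁺ [Ne]3s¹, P⁺ [Ne]3s²3p².
Tabulated IE_2 (kJ/mol): Si 1577, Mg 1451, K 3052, P 1907.
Overall IE_2 order: Mg < Si < P < K.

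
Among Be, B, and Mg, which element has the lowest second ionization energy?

Consider each +1 ion: Be⁺ still has 1 valence electron; B⁺ still has 2 valence electrons; Mg⁺ still has 1 valence electron.
All are still removing valence electrons, so compare the +1 ions as you would atoms: IE_2 generally rises across a period (higher Z_eff) and falls down a group (larger shell), subject to the usual subshell exceptions.
Valence configurations: Be⁺ [He]2s¹, B⁺ [He]2s², Mg⁺ [Ne]3s¹.
Approximate IE_2 values (kJ/mol): Be 1757, B 2427, Mg 1451.
Putting it together, IE_2: Mg < Be < B.

Mg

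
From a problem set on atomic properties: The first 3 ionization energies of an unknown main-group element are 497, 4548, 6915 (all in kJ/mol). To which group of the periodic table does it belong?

Group 1

Look for the largest jump between consecutive ionization energies: IE2/IE1 ≈ 9.2, far larger than any earlier ratio.
That jump marks the point where a core electron is being removed. So the atom has 1 valence electron.
A main-group element with 1 valence electron is in group 1.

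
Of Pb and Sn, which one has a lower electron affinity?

Pb

Sn is in period 5, group 14; Pb is in period 6, group 14.
Atoms with high Z_eff and room in the valence shell (especially the halogens) have the most exothermic electron affinities.
All are in group 14, so electron affinity increases up the group.
So Pb has the lower electron affinity (Pb < Sn).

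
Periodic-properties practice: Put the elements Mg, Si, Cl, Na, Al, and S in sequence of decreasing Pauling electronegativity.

Cl > S > Si > Al > Mg > Na

Atoms toward the upper right of the periodic table pull bonding electrons most strongly.
All lie in period 3, so electronegativity increases left to right.
So from highest to lowest: Cl > S > Si > Al > Mg > Na.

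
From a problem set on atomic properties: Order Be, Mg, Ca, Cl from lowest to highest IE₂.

After 1 electron has been removed, what remains? Be⁺ still has 1 valence electron; Mg⁺ still has 1 valence electron; Ca⁺ still has 1 valence electron; Cl⁺ still has 6 valence electrons.
All are still removing valence electrons, so compare the +1 ions as you would atoms: IE_2 generally rises across a period (higher Z_eff) and falls down a group (larger shell), subject to the usual subshell exceptions.
Valence configurations: Be⁺ [He]2s¹, Mg⁺ [Ne]3s¹, Ca⁺ [Ar]4s¹, Cl⁺ [Ne]3s²3p⁴.
The numbers (kJ/mol): Be 1757, Mg 1451, Ca 1145, Cl 2298.
So the second ionization energies run Ca < Mg < Be < Cl.

Ca, Mg, Be, Cl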